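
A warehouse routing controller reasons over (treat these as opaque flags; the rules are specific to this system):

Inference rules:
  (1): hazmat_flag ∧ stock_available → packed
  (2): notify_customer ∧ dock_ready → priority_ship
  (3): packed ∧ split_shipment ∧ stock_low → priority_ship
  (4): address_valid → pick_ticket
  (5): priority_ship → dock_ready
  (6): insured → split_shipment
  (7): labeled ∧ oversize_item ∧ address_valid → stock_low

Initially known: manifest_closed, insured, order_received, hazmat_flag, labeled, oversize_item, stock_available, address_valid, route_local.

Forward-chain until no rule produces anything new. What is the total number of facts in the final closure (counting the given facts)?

15

Round 1 — (1), (4), (6), (7), derive packed, pick_ticket, split_shipment, stock_low.
Round 2 — (3), derive priority_ship.
Round 3 — (5), derive dock_ready.
Closure: {address_valid, dock_ready, hazmat_flag, insured, labeled, manifest_closed, order_received, oversize_item, packed, pick_ticket, priority_ship, route_local, split_shipment, stock_available, stock_low} — 15 facts.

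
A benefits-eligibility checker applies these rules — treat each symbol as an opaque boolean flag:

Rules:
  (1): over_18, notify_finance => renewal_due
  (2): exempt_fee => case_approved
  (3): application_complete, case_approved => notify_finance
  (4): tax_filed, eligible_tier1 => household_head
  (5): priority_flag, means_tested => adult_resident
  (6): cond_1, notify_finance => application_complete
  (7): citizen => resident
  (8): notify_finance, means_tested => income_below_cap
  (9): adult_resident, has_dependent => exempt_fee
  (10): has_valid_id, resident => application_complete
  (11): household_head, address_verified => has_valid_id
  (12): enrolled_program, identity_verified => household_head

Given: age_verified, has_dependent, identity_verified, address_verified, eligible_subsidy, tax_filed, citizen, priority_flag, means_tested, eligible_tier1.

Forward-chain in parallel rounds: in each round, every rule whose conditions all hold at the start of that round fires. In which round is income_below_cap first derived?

Round 1: (4) [tax_filed, eligible_tier1 => household_head]; (5) [priority_flag, means_tested => adult_resident]; (7) [citizen => resident]. Adds household_head, adult_resident, resident.
Round 2: (9) [adult_resident, has_dependent => exempt_fee]; (11) [household_head, address_verified => has_valid_id]. Adds exempt_fee, has_valid_id.
Round 3: (2) [exempt_fee => case_approved]; (10) [has_valid_id, resident => application_complete]. Adds case_approved, application_complete.
Round 4: (3) [application_complete, case_approved => notify_finance]. Adds notify_finance.
Round 5: (8) [notify_finance, means_tested => income_below_cap]. Adds income_below_cap.
income_below_cap first appears in round 5.

5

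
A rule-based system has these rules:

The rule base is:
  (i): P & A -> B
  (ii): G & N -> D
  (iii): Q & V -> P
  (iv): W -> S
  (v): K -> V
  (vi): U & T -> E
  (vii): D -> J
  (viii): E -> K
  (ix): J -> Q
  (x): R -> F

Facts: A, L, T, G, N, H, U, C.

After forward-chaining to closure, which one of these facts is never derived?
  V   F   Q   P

Round 1 fires (ii), (vi), giving D, E.
Round 2 fires (vii), (viii), giving J, K.
Round 3 fires (v), (ix), giving V, Q.
Round 4 fires (iii), giving P.
Round 5 fires (i), giving B.
Derived: P (round 4), Q (round 3), V (round 3). F never appears in any round.

F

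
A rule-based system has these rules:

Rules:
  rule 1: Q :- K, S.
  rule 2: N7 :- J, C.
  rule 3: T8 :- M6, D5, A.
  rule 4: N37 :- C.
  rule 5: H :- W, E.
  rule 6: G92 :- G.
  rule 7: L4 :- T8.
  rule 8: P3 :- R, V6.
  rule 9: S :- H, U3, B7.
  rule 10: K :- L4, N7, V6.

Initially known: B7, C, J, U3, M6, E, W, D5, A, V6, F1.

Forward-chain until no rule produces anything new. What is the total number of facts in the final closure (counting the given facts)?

19

Round 1 fires rule 2, rule 3, rule 4, rule 5, giving N7, T8, N37, H.
Round 2 fires rule 7, rule 9, giving L4, S.
Round 3 fires rule 10, giving K.
Round 4 fires rule 1, giving Q.
Closure: {A, B7, C, D5, E, F1, H, J, K, L4, M6, N37, N7, Q, S, T8, U3, V6, W} — 19 facts.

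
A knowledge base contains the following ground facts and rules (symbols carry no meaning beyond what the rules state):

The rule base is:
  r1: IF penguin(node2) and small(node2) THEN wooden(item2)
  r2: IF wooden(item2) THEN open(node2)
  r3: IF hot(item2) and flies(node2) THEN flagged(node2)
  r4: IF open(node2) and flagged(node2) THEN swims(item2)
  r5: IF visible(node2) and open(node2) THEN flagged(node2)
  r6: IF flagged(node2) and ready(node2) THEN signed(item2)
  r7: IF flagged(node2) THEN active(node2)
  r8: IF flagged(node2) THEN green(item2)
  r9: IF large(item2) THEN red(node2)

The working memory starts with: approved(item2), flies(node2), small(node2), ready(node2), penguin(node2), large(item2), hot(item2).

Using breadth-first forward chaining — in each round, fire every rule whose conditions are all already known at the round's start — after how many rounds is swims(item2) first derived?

3

[1] r1 [IF penguin(node2) and small(node2) THEN wooden(item2)]; r3 [IF hot(item2) and flies(node2) THEN flagged(node2)]; r9 [IF large(item2) THEN red(node2)]. ⇒ new: wooden(item2), flagged(node2), red(node2).
[2] r2 [IF wooden(item2) THEN open(node2)]; r6 [IF flagged(node2) and ready(node2) THEN signed(item2)]; r7 [IF flagged(node2) THEN active(node2)]; r8 [IF flagged(node2) THEN green(item2)]. ⇒ new: open(node2), signed(item2), active(node2), green(item2).
[3] r4 [IF open(node2) and flagged(node2) THEN swims(item2)]. ⇒ new: swims(item2).
swims(item2) first appears in round 3.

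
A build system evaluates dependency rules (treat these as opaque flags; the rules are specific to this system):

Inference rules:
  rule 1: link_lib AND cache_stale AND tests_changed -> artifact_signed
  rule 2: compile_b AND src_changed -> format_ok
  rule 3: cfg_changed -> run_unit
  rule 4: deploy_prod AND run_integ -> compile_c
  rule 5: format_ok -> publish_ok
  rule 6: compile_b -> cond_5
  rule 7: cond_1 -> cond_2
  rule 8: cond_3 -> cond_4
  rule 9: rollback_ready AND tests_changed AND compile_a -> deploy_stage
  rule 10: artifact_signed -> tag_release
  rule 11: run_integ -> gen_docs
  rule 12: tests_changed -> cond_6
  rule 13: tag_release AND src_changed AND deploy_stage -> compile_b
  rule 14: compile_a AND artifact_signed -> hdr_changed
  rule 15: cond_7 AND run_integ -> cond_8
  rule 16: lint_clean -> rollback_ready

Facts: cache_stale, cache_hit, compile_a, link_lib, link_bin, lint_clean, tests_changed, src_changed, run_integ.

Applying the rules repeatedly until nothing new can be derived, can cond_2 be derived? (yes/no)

Round 1 fires rule 1, rule 11, rule 12, rule 16, giving artifact_signed, gen_docs, cond_6, rollback_ready.
Round 2 fires rule 9, rule 10, rule 14, giving deploy_stage, tag_release, hdr_changed.
Round 3 fires rule 13, giving compile_b.
Round 4 fires rule 2, rule 6, giving format_ok, cond_5.
Round 5 fires rule 5, giving publish_ok.
Fixed point reached. cond_2 is concluded only by rule 7; rule 7 needs cond_1 (never derived).

no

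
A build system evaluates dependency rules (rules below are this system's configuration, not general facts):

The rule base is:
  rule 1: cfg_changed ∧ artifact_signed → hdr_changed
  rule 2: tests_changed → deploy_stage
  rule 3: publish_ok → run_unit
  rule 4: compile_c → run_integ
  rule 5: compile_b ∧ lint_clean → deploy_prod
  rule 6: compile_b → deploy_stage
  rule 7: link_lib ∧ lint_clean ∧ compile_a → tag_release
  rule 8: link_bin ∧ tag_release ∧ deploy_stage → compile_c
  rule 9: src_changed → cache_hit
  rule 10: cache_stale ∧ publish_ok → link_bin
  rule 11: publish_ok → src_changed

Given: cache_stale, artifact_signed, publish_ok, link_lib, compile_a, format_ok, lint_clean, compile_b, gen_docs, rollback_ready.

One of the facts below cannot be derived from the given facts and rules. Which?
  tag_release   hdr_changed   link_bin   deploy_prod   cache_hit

Round 1: rule 3 [publish_ok → run_unit]; rule 5 [compile_b ∧ lint_clean → deploy_prod]; rule 6 [compile_b → deploy_stage]; rule 7 [link_lib ∧ lint_clean ∧ compile_a → tag_release]; rule 10 [cache_stale ∧ publish_ok → link_bin]; rule 11 [publish_ok → src_changed]. New: run_unit, deploy_prod, deploy_stage, tag_release, link_bin, src_changed.
Round 2: rule 8 [link_bin ∧ tag_release ∧ deploy_stage → compile_c]; rule 9 [src_changed → cache_hit]. New: compile_c, cache_hit.
Round 3: rule 4 [compile_c → run_integ]. New: run_integ.
Derived: deploy_prod (round 1), cache_hit (round 2), tag_release (round 1), link_bin (round 1). hdr_changed never appears in any round.

hdr_changed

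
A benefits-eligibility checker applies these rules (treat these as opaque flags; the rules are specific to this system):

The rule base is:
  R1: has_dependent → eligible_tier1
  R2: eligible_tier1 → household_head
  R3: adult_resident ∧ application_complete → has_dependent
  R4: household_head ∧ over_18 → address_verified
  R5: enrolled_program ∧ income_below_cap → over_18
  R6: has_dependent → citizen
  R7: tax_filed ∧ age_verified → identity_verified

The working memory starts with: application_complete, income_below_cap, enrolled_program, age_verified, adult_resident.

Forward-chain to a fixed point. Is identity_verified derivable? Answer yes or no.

no

Round 1 fires R3, R5, giving has_dependent, over_18.
Round 2 fires R1, R6, giving eligible_tier1, citizen.
Round 3 fires R2, giving household_head.
Round 4 fires R4, giving address_verified.
Fixed point reached. identity_verified is concluded only by R7; R7 needs tax_filed (never derived).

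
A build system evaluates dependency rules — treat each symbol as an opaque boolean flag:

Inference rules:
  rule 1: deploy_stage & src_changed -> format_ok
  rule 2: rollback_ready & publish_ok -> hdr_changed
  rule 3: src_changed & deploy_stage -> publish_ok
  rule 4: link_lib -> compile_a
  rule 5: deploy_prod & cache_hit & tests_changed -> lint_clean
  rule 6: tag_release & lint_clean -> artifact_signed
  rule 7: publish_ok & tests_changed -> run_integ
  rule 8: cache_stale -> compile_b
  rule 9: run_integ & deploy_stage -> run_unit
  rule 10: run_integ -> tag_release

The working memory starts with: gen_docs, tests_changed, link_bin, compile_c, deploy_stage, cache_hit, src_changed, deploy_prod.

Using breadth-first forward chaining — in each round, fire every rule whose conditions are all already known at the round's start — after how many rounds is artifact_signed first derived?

Round 1 — rule 1, rule 3, rule 5, derive format_ok, publish_ok, lint_clean.
Round 2 — rule 7, derive run_integ.
Round 3 — rule 9, rule 10, derive run_unit, tag_release.
Round 4 — rule 6, derive artifact_signed.
artifact_signed first appears in round 4.

4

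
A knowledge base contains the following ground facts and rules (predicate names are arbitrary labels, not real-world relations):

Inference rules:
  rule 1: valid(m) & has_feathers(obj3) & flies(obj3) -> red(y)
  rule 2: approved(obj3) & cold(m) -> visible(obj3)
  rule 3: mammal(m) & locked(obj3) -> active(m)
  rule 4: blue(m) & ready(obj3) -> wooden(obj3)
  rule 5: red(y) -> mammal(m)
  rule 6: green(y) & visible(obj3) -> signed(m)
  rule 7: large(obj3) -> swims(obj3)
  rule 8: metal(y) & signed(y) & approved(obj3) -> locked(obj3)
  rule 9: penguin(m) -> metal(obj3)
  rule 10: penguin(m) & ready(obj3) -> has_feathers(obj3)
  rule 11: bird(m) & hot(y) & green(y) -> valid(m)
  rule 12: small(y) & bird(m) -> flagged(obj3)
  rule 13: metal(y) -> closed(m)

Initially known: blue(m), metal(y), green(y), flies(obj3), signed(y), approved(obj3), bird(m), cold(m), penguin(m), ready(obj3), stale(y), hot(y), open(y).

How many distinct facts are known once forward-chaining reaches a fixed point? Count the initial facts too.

24

Round 1 — rule 2, rule 4, rule 8, rule 9, rule 10, rule 11, rule 13, derive visible(obj3), wooden(obj3), locked(obj3), metal(obj3), has_feathers(obj3), valid(m), closed(m).
Round 2 — rule 1, rule 6, derive red(y), signed(m).
Round 3 — rule 5, derive mammal(m).
Round 4 — rule 3, derive active(m).
Closure: {active(m), approved(obj3), bird(m), blue(m), closed(m), cold(m), flies(obj3), green(y), has_feathers(obj3), hot(y), locked(obj3), mammal(m), metal(obj3), metal(y), open(y), penguin(m), ready(obj3), red(y), signed(m), signed(y), stale(y), valid(m), visible(obj3), wooden(obj3)} — 24 facts.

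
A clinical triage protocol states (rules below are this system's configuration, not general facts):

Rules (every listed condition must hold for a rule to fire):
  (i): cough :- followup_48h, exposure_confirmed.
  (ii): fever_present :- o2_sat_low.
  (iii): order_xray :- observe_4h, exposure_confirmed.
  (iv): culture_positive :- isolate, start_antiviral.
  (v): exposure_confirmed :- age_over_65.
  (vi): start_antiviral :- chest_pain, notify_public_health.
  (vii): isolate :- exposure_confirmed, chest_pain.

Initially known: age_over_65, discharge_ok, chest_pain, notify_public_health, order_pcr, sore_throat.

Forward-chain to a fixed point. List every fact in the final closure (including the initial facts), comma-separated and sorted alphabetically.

age_over_65, chest_pain, culture_positive, discharge_ok, exposure_confirmed, isolate, notify_public_health, order_pcr, sore_throat, start_antiviral

Round 1 — (v), (vi), derive exposure_confirmed, start_antiviral.
Round 2 — (vii), derive isolate.
Round 3 — (iv), derive culture_positive.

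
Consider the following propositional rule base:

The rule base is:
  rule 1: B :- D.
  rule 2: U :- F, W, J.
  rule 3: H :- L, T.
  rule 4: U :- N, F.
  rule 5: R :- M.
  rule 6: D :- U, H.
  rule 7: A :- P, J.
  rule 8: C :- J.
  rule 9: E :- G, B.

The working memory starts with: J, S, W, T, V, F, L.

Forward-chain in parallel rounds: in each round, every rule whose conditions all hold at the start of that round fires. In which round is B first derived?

3

Round 1: rule 2 [U :- F, W, J.]; rule 3 [H :- L, T.]; rule 8 [C :- J.]. New: U, H, C.
Round 2: rule 6 [D :- U, H.]. New: D.
Round 3: rule 1 [B :- D.]. New: B.
B first appears in round 3.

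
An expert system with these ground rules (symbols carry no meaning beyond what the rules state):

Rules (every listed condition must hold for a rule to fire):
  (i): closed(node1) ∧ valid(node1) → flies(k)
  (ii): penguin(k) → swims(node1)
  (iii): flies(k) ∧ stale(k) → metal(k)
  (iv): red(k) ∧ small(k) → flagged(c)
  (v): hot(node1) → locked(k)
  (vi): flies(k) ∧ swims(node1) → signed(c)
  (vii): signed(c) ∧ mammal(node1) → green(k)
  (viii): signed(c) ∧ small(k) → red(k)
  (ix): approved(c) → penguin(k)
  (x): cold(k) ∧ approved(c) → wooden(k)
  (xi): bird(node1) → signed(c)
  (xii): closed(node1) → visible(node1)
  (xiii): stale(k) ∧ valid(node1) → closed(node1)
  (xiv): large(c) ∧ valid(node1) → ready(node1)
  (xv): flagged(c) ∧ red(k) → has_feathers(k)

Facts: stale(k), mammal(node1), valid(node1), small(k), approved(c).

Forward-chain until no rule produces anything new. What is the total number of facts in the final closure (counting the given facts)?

Round 1 fires (ix), (xiii), giving penguin(k), closed(node1).
Round 2 fires (i), (ii), (xii), giving flies(k), swims(node1), visible(node1).
Round 3 fires (iii), (vi), giving metal(k), signed(c).
Round 4 fires (vii), (viii), giving green(k), red(k).
Round 5 fires (iv), giving flagged(c).
Round 6 fires (xv), giving has_feathers(k).
Closure: {approved(c), closed(node1), flagged(c), flies(k), green(k), has_feathers(k), mammal(node1), metal(k), penguin(k), red(k), signed(c), small(k), stale(k), swims(node1), valid(node1), visible(node1)} — 16 facts.

16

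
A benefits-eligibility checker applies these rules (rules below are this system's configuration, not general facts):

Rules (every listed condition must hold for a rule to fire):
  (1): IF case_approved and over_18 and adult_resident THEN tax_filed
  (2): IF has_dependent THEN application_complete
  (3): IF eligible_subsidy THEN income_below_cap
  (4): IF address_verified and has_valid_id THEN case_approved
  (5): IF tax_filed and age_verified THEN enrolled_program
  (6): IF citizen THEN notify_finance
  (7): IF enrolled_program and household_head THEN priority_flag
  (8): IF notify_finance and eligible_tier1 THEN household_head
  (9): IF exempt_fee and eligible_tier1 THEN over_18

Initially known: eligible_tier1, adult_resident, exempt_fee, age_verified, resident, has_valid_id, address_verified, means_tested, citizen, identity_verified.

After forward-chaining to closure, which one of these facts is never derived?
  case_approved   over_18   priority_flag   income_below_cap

income_below_cap

Round 1: (4) [IF address_verified and has_valid_id THEN case_approved]; (6) [IF citizen THEN notify_finance]; (9) [IF exempt_fee and eligible_tier1 THEN over_18]. New: case_approved, notify_finance, over_18.
Round 2: (1) [IF case_approved and over_18 and adult_resident THEN tax_filed]; (8) [IF notify_finance and eligible_tier1 THEN household_head]. New: tax_filed, household_head.
Round 3: (5) [IF tax_filed and age_verified THEN enrolled_program]. New: enrolled_program.
Round 4: (7) [IF enrolled_program and household_head THEN priority_flag]. New: priority_flag.
Derived: priority_flag (round 4), over_18 (round 1), case_approved (round 1). income_below_cap never appears in any round.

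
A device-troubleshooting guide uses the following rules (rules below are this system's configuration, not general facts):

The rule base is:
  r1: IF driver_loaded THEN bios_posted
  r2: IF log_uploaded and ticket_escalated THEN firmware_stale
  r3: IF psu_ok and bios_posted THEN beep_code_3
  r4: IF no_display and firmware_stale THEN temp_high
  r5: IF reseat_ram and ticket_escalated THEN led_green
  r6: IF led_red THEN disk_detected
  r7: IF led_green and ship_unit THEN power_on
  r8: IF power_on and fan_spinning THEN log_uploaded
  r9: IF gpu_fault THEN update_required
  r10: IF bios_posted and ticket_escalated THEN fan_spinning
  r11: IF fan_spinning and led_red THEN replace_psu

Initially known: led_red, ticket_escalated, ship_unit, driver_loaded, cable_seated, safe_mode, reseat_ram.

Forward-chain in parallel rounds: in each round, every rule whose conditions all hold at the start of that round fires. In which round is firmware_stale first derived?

4

Round 1: r1 [IF driver_loaded THEN bios_posted]; r5 [IF reseat_ram and ticket_escalated THEN led_green]; r6 [IF led_red THEN disk_detected]. Adds bios_posted, led_green, disk_detected.
Round 2: r7 [IF led_green and ship_unit THEN power_on]; r10 [IF bios_posted and ticket_escalated THEN fan_spinning]. Adds power_on, fan_spinning.
Round 3: r8 [IF power_on and fan_spinning THEN log_uploaded]; r11 [IF fan_spinning and led_red THEN replace_psu]. Adds log_uploaded, replace_psu.
Round 4: r2 [IF log_uploaded and ticket_escalated THEN firmware_stale]. Adds firmware_stale.
firmware_stale first appears in round 4.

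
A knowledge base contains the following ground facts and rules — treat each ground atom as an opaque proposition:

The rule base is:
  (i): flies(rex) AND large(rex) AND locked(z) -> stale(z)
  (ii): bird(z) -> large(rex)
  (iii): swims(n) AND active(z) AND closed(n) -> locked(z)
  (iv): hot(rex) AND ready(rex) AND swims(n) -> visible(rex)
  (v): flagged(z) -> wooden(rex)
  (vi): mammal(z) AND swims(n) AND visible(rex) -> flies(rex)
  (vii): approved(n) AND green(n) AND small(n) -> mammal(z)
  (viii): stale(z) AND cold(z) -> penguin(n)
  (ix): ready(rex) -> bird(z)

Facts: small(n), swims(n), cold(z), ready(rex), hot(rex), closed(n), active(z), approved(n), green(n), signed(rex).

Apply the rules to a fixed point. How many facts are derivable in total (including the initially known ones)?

18

Round 1 — (iii), (iv), (vii), (ix), derive locked(z), visible(rex), mammal(z), bird(z).
Round 2 — (ii), (vi), derive large(rex), flies(rex).
Round 3 — (i), derive stale(z).
Round 4 — (viii), derive penguin(n).
Closure: {active(z), approved(n), bird(z), closed(n), cold(z), flies(rex), green(n), hot(rex), large(rex), locked(z), mammal(z), penguin(n), ready(rex), signed(rex), small(n), stale(z), swims(n), visible(rex)} — 18 facts.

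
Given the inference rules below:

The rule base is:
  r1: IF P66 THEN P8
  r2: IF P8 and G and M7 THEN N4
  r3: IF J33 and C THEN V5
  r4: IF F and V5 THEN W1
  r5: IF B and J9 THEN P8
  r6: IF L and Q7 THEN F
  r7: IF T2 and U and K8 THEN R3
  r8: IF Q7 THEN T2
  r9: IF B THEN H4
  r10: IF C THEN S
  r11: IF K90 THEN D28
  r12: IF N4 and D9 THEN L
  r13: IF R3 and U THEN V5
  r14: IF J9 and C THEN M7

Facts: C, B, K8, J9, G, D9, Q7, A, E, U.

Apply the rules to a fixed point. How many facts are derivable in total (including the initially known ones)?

Round 1: r5 [IF B and J9 THEN P8]; r8 [IF Q7 THEN T2]; r9 [IF B THEN H4]; r10 [IF C THEN S]; r14 [IF J9 and C THEN M7]. Adds P8, T2, H4, S, M7.
Round 2: r2 [IF P8 and G and M7 THEN N4]; r7 [IF T2 and U and K8 THEN R3]. Adds N4, R3.
Round 3: r12 [IF N4 and D9 THEN L]; r13 [IF R3 and U THEN V5]. Adds L, V5.
Round 4: r6 [IF L and Q7 THEN F]. Adds F.
Round 5: r4 [IF F and V5 THEN W1]. Adds W1.
Closure: {A, B, C, D9, E, F, G, H4, J9, K8, L, M7, N4, P8, Q7, R3, S, T2, U, V5, W1} — 21 facts.

21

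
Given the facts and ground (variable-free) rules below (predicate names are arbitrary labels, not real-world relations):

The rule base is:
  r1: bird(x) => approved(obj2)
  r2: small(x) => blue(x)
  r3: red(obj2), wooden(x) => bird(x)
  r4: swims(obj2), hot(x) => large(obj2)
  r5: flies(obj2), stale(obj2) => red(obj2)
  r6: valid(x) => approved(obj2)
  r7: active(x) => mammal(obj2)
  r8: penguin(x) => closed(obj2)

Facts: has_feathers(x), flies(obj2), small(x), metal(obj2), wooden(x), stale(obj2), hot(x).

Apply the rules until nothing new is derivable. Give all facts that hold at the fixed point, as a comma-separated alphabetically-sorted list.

approved(obj2), bird(x), blue(x), flies(obj2), has_feathers(x), hot(x), metal(obj2), red(obj2), small(x), stale(obj2), wooden(x)

Round 1 — r2, r5, derive blue(x), red(obj2).
Round 2 — r3, derive bird(x).
Round 3 — r1, derive approved(obj2).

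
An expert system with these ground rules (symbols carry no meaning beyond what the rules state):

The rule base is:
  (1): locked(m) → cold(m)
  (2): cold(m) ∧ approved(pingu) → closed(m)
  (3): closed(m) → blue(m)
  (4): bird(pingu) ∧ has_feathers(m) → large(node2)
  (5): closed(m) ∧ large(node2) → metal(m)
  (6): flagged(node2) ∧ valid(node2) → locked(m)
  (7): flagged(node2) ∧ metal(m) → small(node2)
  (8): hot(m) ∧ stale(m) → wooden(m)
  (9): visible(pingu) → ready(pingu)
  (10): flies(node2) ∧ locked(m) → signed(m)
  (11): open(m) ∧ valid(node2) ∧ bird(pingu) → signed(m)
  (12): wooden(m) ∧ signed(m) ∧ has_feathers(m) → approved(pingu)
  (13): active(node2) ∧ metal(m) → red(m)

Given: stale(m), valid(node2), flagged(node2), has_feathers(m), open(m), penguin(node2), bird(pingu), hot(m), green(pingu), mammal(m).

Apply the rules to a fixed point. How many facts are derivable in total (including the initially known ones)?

Round 1 fires (4), (6), (8), (11), giving large(node2), locked(m), wooden(m), signed(m).
Round 2 fires (1), (12), giving cold(m), approved(pingu).
Round 3 fires (2), giving closed(m).
Round 4 fires (3), (5), giving blue(m), metal(m).
Round 5 fires (7), giving small(node2).
Closure: {approved(pingu), bird(pingu), blue(m), closed(m), cold(m), flagged(node2), green(pingu), has_feathers(m), hot(m), large(node2), locked(m), mammal(m), metal(m), open(m), penguin(node2), signed(m), small(node2), stale(m), valid(node2), wooden(m)} — 20 facts.

20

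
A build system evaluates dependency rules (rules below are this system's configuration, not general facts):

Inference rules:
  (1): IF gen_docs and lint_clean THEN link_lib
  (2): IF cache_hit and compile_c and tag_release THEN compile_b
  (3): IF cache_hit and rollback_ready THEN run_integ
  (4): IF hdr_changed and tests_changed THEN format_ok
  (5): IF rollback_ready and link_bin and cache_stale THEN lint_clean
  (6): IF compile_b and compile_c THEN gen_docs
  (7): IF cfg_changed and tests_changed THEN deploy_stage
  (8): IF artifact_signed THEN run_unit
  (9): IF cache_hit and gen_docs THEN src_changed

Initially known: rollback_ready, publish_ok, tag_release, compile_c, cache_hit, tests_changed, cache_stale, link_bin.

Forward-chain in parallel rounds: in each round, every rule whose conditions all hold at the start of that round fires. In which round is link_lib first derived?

3

[1] (2) [IF cache_hit and compile_c and tag_release THEN compile_b]; (3) [IF cache_hit and rollback_ready THEN run_integ]; (5) [IF rollback_ready and link_bin and cache_stale THEN lint_clean]. ⇒ new: compile_b, run_integ, lint_clean.
[2] (6) [IF compile_b and compile_c THEN gen_docs]. ⇒ new: gen_docs.
[3] (1) [IF gen_docs and lint_clean THEN link_lib]; (9) [IF cache_hit and gen_docs THEN src_changed]. ⇒ new: link_lib, src_changed.
link_lib first appears in round 3.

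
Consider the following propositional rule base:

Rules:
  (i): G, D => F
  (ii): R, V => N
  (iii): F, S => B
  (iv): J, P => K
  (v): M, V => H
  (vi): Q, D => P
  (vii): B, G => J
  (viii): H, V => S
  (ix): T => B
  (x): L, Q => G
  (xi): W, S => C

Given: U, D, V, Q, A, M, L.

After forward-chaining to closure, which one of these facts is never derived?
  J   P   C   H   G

C

Round 1: (v) [M, V => H]; (vi) [Q, D => P]; (x) [L, Q => G]. Adds H, P, G.
Round 2: (i) [G, D => F]; (viii) [H, V => S]. Adds F, S.
Round 3: (iii) [F, S => B]. Adds B.
Round 4: (vii) [B, G => J]. Adds J.
Round 5: (iv) [J, P => K]. Adds K.
Derived: P (round 1), H (round 1), G (round 1), J (round 4). C never appears in any round.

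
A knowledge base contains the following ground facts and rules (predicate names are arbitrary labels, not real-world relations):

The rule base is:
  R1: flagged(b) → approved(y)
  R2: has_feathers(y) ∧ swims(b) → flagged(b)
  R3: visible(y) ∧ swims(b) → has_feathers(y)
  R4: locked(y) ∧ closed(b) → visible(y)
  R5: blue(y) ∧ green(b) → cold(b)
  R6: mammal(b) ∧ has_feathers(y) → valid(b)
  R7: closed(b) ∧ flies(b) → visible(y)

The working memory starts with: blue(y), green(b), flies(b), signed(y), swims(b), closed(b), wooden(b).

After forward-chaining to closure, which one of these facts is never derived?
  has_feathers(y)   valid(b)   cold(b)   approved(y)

valid(b)

Round 1: R5 [blue(y) ∧ green(b) → cold(b)]; R7 [closed(b) ∧ flies(b) → visible(y)]. New: cold(b), visible(y).
Round 2: R3 [visible(y) ∧ swims(b) → has_feathers(y)]. New: has_feathers(y).
Round 3: R2 [has_feathers(y) ∧ swims(b) → flagged(b)]. New: flagged(b).
Round 4: R1 [flagged(b) → approved(y)]. New: approved(y).
Derived: has_feathers(y) (round 2), cold(b) (round 1), approved(y) (round 4). valid(b) never appears in any round.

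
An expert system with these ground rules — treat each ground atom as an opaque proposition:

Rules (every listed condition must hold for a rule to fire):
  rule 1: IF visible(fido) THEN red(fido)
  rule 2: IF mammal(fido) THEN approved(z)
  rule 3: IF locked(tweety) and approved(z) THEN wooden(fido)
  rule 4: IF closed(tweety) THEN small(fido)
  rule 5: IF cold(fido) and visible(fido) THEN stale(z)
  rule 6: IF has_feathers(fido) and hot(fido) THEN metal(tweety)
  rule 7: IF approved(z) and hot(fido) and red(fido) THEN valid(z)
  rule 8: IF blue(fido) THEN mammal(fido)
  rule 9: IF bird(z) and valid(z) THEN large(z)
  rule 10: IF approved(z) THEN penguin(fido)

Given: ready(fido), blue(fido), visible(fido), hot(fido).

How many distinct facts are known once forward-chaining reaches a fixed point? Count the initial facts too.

Round 1 fires rule 1, rule 8, giving red(fido), mammal(fido).
Round 2 fires rule 2, giving approved(z).
Round 3 fires rule 7, rule 10, giving valid(z), penguin(fido).
Closure: {approved(z), blue(fido), hot(fido), mammal(fido), penguin(fido), ready(fido), red(fido), valid(z), visible(fido)} — 9 facts.

9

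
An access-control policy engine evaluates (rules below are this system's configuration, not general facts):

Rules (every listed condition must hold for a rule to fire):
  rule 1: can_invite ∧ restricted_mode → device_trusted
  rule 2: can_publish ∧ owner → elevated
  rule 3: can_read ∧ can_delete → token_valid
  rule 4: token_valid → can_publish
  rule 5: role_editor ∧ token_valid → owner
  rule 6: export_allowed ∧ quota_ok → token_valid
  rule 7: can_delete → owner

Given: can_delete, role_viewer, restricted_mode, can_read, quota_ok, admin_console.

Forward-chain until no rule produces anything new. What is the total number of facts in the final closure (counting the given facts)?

10

Round 1: rule 3 [can_read ∧ can_delete → token_valid]; rule 7 [can_delete → owner]. Adds token_valid, owner.
Round 2: rule 4 [token_valid → can_publish]. Adds can_publish.
Round 3: rule 2 [can_publish ∧ owner → elevated]. Adds elevated.
Closure: {admin_console, can_delete, can_publish, can_read, elevated, owner, quota_ok, restricted_mode, role_viewer, token_valid} — 10 facts.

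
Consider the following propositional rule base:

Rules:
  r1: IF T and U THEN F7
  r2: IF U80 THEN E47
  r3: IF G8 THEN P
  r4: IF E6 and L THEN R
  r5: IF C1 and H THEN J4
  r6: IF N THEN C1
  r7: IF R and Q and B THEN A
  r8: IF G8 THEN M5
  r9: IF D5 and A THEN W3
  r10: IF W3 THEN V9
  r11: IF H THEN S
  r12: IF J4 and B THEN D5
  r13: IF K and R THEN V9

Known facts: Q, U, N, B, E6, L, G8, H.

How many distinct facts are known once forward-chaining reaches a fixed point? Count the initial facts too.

Round 1 fires r3, r4, r6, r8, r11, giving P, R, C1, M5, S.
Round 2 fires r5, r7, giving J4, A.
Round 3 fires r12, giving D5.
Round 4 fires r9, giving W3.
Round 5 fires r10, giving V9.
Closure: {A, B, C1, D5, E6, G8, H, J4, L, M5, N, P, Q, R, S, U, V9, W3} — 18 facts.

18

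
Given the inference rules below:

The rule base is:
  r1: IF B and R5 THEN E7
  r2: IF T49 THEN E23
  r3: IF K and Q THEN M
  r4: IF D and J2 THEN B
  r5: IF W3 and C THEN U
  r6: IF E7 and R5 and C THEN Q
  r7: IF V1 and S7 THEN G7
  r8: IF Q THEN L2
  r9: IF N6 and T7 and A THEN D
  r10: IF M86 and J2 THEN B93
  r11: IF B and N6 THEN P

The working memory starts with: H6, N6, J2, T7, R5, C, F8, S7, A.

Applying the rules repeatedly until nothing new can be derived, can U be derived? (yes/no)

Round 1 — r9, derive D.
Round 2 — r4, derive B.
Round 3 — r1, r11, derive E7, P.
Round 4 — r6, derive Q.
Round 5 — r8, derive L2.
Fixed point reached. U is concluded only by r5; r5 needs W3 (never derived).

no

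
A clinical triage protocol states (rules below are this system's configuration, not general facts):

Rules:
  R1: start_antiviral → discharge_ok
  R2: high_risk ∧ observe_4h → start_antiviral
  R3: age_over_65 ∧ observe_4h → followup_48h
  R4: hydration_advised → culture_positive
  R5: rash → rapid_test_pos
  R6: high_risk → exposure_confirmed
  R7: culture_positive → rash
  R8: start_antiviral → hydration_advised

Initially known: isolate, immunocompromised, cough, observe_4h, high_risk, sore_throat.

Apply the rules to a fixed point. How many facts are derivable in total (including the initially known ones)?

13

[1] R2 [high_risk ∧ observe_4h → start_antiviral]; R6 [high_risk → exposure_confirmed]. ⇒ new: start_antiviral, exposure_confirmed.
[2] R1 [start_antiviral → discharge_ok]; R8 [start_antiviral → hydration_advised]. ⇒ new: discharge_ok, hydration_advised.
[3] R4 [hydration_advised → culture_positive]. ⇒ new: culture_positive.
[4] R7 [culture_positive → rash]. ⇒ new: rash.
[5] R5 [rash → rapid_test_pos]. ⇒ new: rapid_test_pos.
Closure: {cough, culture_positive, discharge_ok, exposure_confirmed, high_risk, hydration_advised, immunocompromised, isolate, observe_4h, rapid_test_pos, rash, sore_throat, start_antiviral} — 13 facts.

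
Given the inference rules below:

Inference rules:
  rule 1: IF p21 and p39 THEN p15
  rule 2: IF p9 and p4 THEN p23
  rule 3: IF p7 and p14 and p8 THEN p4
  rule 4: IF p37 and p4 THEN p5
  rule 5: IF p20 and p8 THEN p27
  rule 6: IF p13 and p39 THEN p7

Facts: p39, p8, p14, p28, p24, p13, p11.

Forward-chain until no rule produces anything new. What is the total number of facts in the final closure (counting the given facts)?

Round 1 — rule 6, derive p7.
Round 2 — rule 3, derive p4.
Closure: {p11, p13, p14, p24, p28, p39, p4, p7, p8} — 9 facts.

9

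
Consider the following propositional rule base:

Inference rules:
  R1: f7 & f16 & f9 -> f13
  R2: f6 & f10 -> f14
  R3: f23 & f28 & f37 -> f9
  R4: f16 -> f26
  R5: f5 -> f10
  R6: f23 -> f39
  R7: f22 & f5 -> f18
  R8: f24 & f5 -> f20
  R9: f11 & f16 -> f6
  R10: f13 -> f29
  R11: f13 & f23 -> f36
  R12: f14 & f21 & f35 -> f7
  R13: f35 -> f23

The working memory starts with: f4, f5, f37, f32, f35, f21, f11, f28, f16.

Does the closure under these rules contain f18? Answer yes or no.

[1] R4 [f16 -> f26]; R5 [f5 -> f10]; R9 [f11 & f16 -> f6]; R13 [f35 -> f23]. ⇒ new: f26, f10, f6, f23.
[2] R2 [f6 & f10 -> f14]; R3 [f23 & f28 & f37 -> f9]; R6 [f23 -> f39]. ⇒ new: f14, f9, f39.
[3] R12 [f14 & f21 & f35 -> f7]. ⇒ new: f7.
[4] R1 [f7 & f16 & f9 -> f13]. ⇒ new: f13.
[5] R10 [f13 -> f29]; R11 [f13 & f23 -> f36]. ⇒ new: f29, f36.
Fixed point reached. f18 is concluded only by R7; R7 needs f22 (never derived).

no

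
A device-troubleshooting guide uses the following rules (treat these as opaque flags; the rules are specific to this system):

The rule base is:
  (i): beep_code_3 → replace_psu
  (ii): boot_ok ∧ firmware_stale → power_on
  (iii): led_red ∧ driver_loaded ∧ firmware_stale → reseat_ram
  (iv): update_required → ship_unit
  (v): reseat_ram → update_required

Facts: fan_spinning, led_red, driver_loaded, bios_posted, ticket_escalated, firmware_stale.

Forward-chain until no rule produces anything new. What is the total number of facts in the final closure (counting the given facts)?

9

Round 1 — (iii), derive reseat_ram.
Round 2 — (v), derive update_required.
Round 3 — (iv), derive ship_unit.
Closure: {bios_posted, driver_loaded, fan_spinning, firmware_stale, led_red, reseat_ram, ship_unit, ticket_escalated, update_required} — 9 facts.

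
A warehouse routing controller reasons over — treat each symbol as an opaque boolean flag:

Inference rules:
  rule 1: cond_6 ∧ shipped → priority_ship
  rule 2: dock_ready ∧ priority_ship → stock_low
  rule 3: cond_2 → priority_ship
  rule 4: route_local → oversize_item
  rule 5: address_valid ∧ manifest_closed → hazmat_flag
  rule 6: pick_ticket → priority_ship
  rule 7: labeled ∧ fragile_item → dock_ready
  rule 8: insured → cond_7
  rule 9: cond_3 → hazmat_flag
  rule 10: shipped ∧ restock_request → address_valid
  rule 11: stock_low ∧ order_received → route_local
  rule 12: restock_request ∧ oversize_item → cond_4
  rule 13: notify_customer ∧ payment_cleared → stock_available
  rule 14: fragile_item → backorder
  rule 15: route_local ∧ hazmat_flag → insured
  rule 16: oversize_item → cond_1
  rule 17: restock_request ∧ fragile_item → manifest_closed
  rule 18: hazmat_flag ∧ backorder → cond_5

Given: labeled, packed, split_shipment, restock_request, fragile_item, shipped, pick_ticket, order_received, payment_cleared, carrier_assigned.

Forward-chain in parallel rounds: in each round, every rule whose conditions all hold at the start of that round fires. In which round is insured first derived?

4

Round 1 fires rule 6, rule 7, rule 10, rule 14, rule 17, giving priority_ship, dock_ready, address_valid, backorder, manifest_closed.
Round 2 fires rule 2, rule 5, giving stock_low, hazmat_flag.
Round 3 fires rule 11, rule 18, giving route_local, cond_5.
Round 4 fires rule 4, rule 15, giving oversize_item, insured.
insured first appears in round 4.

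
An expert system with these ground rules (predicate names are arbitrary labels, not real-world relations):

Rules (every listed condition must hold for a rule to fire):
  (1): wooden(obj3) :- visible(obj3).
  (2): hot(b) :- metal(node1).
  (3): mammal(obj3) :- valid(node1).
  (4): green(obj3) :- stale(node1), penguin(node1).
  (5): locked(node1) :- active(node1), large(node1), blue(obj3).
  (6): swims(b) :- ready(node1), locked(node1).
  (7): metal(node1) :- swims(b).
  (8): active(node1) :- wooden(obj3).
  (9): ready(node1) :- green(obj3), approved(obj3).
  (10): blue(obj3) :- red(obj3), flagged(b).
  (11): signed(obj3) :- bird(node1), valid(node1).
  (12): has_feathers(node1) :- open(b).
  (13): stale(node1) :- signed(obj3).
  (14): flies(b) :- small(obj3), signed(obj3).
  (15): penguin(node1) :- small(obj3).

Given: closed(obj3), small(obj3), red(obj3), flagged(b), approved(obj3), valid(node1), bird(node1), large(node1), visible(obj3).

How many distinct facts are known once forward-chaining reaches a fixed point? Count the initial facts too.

23

Round 1 — (1), (3), (10), (11), (15), derive wooden(obj3), mammal(obj3), blue(obj3), signed(obj3), penguin(node1).
Round 2 — (8), (13), (14), derive active(node1), stale(node1), flies(b).
Round 3 — (4), (5), derive green(obj3), locked(node1).
Round 4 — (9), derive ready(node1).
Round 5 — (6), derive swims(b).
Round 6 — (7), derive metal(node1).
Round 7 — (2), derive hot(b).
Closure: {active(node1), approved(obj3), bird(node1), blue(obj3), closed(obj3), flagged(b), flies(b), green(obj3), hot(b), large(node1), locked(node1), mammal(obj3), metal(node1), penguin(node1), ready(node1), red(obj3), signed(obj3), small(obj3), stale(node1), swims(b), valid(node1), visible(obj3), wooden(obj3)} — 23 facts.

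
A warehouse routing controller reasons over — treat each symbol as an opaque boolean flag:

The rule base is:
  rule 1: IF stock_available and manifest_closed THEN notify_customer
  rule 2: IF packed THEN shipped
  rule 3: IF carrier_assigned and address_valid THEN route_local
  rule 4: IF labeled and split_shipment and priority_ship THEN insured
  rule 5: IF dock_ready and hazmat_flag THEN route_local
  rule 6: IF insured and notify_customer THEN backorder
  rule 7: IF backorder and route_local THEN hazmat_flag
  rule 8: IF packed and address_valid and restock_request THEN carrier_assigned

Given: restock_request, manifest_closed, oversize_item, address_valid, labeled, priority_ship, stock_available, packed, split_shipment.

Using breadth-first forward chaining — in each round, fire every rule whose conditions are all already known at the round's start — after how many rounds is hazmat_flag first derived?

Round 1 — rule 1, rule 2, rule 4, rule 8, derive notify_customer, shipped, insured, carrier_assigned.
Round 2 — rule 3, rule 6, derive route_local, backorder.
Round 3 — rule 7, derive hazmat_flag.
hazmat_flag first appears in round 3.

3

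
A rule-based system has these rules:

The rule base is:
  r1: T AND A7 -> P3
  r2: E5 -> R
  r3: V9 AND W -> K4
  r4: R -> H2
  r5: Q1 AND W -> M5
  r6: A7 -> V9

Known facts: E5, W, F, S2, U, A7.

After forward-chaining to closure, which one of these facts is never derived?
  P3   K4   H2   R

Round 1 fires r2, r6, giving R, V9.
Round 2 fires r3, r4, giving K4, H2.
Derived: K4 (round 2), R (round 1), H2 (round 2). P3 never appears in any round.

P3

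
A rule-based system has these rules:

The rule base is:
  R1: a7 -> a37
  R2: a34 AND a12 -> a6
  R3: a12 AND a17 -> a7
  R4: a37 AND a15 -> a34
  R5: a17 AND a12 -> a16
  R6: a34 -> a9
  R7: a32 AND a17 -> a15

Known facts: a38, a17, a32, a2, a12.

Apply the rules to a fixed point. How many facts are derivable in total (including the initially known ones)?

12

Round 1: R3 [a12 AND a17 -> a7]; R5 [a17 AND a12 -> a16]; R7 [a32 AND a17 -> a15]. New: a7, a16, a15.
Round 2: R1 [a7 -> a37]. New: a37.
Round 3: R4 [a37 AND a15 -> a34]. New: a34.
Round 4: R2 [a34 AND a12 -> a6]; R6 [a34 -> a9]. New: a6, a9.
Closure: {a12, a15, a16, a17, a2, a32, a34, a37, a38, a6, a7, a9} — 12 facts.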